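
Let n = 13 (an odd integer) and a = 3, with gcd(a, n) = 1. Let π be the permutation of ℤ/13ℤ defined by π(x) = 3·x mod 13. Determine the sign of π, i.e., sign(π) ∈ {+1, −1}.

+1

Orbit of 1 under x↦3x: [1, 3, 9]… (length divides ord_13(3)).
Decompose π into cycles: lengths [3, 3, 3, 3, 1] (5 cycles, including the fixed point 0).
With 5 cycles on 13 points, sign = (−1)^{13−5} = +1.
The Jacobi symbol (3|13) = +1 (Zolotarev) agrees.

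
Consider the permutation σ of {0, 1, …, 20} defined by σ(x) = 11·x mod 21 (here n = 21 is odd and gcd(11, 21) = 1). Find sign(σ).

-1

Orbit of 11 under x↦11x: [11, 16, 8, 4, 2, 1]… (length divides ord_21(11)).
Decompose π into cycles: lengths [6, 6, 3, 3, 2, 1] (6 cycles, including the fixed point 0).
Σ(ℓ_i−1) = 21−6 = 15; sign = (−1)^15 = -1.
Via Zolotarev, sign(π_{11}) = (11|21) = -1.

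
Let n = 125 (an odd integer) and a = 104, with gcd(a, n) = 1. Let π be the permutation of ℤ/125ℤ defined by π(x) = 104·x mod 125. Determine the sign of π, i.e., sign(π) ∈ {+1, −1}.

+1

Trace 46: π^k(46) = [46, 34, 36, 119, 1, 104, 66] for k=0..6.
7 cycles of lengths [50, 50, 10, 10, 2, 2, 1].
7 cycles on 125: each ℓ→(−1)^(ℓ−1), product (−1)^118 = +1.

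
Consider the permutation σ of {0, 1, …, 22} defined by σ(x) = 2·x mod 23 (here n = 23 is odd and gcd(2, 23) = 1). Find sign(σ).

+1

Start at x=8: 8 → 16 → 9 → 18 → 13 → 3 → 6 → … (one orbit).
π_2 has 3 disjoint cycles with lengths [11, 11, 1] on {0,…,22}.
Σ(ℓ_i−1) = 23−3 = 20; sign = (−1)^20 = +1.
Check: (2/23) = +1 by Zolotarev.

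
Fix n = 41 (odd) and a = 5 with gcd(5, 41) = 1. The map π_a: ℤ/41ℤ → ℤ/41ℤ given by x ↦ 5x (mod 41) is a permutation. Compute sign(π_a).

Start at x=9: 9 → 4 → 20 → 18 → 8 → 40 → 36 → … (one orbit).
3 cycles of lengths [20, 20, 1].
Σ(ℓ_i−1) = 41−3 = 38; sign = (−1)^38 = +1.

+1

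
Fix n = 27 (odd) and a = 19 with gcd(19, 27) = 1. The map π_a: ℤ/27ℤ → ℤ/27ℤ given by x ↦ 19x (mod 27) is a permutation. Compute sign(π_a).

Start at x=1: 1 → 19 → 10 → 1 (one orbit).
Cycle type of π: 3×6 + 1×9; total 15 cycles.
With 15 cycles on 27 points, sign = (−1)^{27−15} = +1.
Via Zolotarev, sign(π_{19}) = (19|27) = +1.

+1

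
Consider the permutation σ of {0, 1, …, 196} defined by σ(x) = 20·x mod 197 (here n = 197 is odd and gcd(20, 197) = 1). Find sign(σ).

Start at x=161: 161 → 68 → 178 → 14 → 83 → 84 → 104 → … (one orbit).
Cycle type of π: 28×7 + 1; total 8 cycles.
With 8 cycles on 197 points, sign = (−1)^{197−8} = -1.
The Jacobi symbol (20|197) = -1 (Zolotarev) agrees.

-1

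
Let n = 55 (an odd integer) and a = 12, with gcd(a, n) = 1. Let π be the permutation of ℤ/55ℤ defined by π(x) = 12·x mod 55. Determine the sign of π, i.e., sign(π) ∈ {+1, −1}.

Start at x=1: 1 → 12 → 34 → 23 → 1 (one orbit).
π_12 has 22 disjoint cycles with lengths [4, 4, 4, 4, 4, 4, 4, 4, 4, 4, 4, 1, 1, 1, 1, 1, 1, 1, 1, 1, 1, 1] on {0,…,54}.
With 22 cycles on 55 points, sign = (−1)^{55−22} = -1.
Check: (12/55) = -1 by Zolotarev.

-1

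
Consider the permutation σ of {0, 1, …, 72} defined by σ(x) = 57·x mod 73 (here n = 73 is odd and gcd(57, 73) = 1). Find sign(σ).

Start at x=16: 16 → 36 → 8 → 18 → 4 → 9 → 2 → … (one orbit).
5 cycles of lengths [18, 18, 18, 18, 1].
5 cycles on 73: each ℓ→(−1)^(ℓ−1), product (−1)^68 = +1.
(57|73)_J = +1 (Zolotarev's lemma cross-check).

+1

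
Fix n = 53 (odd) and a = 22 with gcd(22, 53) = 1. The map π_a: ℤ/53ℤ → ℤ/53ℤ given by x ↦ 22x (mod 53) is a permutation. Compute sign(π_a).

Trace 33: π^k(33) = [33, 37, 19, 47, 27, 11, 30] for k=0..6.
Cycle lengths of π_22 on ℤ/53ℤ: [52, 1]; 2 cycles in total.
53 − 2 = 51 transpositions; sign(π) = (−1)^51 = -1.
Via Zolotarev, sign(π_{22}) = (22|53) = -1.

-1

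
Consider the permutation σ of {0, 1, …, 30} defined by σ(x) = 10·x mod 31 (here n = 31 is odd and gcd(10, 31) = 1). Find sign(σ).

+1

Start at x=18: 18 → 25 → 2 → 20 → 14 → 16 → 5 → … (one orbit).
The orbit structure of x ↦ 10x mod 31: 3 orbits of sizes [15, 15, 1].
3 cycles on 31: each ℓ→(−1)^(ℓ−1), product (−1)^28 = +1.
Via Zolotarev, sign(π_{10}) = (10|31) = +1.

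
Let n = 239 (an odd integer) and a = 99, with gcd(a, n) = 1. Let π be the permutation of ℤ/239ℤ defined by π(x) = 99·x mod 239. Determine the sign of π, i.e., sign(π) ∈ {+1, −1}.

+1

Start at x=211: 211 → 96 → 183 → 192 → 127 → 145 → 15 → … (one orbit).
3 cycles of lengths [119, 119, 1].
Σ(ℓ_i−1) = 239−3 = 236; sign = (−1)^236 = +1.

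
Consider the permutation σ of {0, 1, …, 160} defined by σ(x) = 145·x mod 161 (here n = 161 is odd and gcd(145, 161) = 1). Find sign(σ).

Trace 34: π^k(34) = [34, 100, 10, 1, 145, 95, 90] for k=0..6.
Decompose π into cycles: lengths [66, 66, 22, 6, 1] (5 cycles, including the fixed point 0).
Σ(ℓ_i−1) = 161−5 = 156; sign = (−1)^156 = +1.
(145|161)_J = +1 (Zolotarev's lemma cross-check).

+1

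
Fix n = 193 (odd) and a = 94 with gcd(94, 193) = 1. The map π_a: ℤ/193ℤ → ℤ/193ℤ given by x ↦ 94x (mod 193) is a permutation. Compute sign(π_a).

Trace 50: π^k(50) = [50, 68, 23, 39, 192, 99, 42] for k=0..6.
Cycle type of π: 64×3 + 1; total 4 cycles.
193 − 4 = 189 transpositions; sign(π) = (−1)^189 = -1.

-1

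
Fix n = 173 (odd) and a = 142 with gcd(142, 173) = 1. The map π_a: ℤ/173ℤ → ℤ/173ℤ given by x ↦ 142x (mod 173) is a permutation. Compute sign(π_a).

+1

Trace 152: π^k(152) = [152, 132, 60, 43, 51, 149, 52] for k=0..6.
5 cycles of lengths [43, 43, 43, 43, 1].
5 cycles on 173: each ℓ→(−1)^(ℓ−1), product (−1)^168 = +1.
(142|173)_J = +1 (Zolotarev's lemma cross-check).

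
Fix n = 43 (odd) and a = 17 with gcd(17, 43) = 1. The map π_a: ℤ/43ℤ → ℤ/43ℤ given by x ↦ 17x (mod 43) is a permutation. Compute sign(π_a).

Orbit of 40 under x↦17x: [40, 35, 36, 10, 41, 9, 24]… (length divides ord_43(17)).
Decompose π into cycles: lengths [21, 21, 1] (3 cycles, including the fixed point 0).
With 3 cycles on 43 points, sign = (−1)^{43−3} = +1.

+1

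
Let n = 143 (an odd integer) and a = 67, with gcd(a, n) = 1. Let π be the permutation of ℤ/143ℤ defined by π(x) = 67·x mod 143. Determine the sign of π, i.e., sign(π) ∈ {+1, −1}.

-1

Trace 100: π^k(100) = [100, 122, 23, 111, 1, 67, 56] for k=0..6.
Cycle lengths of π_67 on ℤ/143ℤ: [12, 12, 12, 12, 12, 12, 12, 12, 12, 12, 12, 1, 1, 1, 1, 1, 1, 1, 1, 1, 1, 1]; 22 cycles in total.
143 − 22 = 121 transpositions; sign(π) = (−1)^121 = -1.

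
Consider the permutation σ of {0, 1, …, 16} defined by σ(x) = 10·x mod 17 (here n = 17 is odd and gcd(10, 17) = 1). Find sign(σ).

Trace 2: π^k(2) = [2, 3, 13, 11, 8, 12, 1] for k=0..6.
Cycle lengths of π_10 on ℤ/17ℤ: [16, 1]; 2 cycles in total.
2 cycles on 17: each ℓ→(−1)^(ℓ−1), product (−1)^15 = -1.
(10|17)_J = -1 (Zolotarev's lemma cross-check).

-1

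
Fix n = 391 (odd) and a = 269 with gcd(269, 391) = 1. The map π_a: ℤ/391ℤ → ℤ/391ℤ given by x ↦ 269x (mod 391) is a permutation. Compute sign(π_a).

-1

Trace 18: π^k(18) = [18, 150, 77, 381, 47, 131, 49] for k=0..6.
Cycle type of π: 176×2 + 16 + 11×2 + 1; total 6 cycles.
391 − 6 = 385 transpositions; sign(π) = (−1)^385 = -1.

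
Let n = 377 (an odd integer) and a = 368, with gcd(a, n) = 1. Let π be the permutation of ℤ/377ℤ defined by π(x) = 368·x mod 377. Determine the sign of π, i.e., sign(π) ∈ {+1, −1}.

Trace 285: π^k(285) = [285, 74, 88, 339, 342, 315, 181] for k=0..6.
Cycle lengths of π_368 on ℤ/377ℤ: [42, 42, 42, 42, 42, 42, 42, 42, 7, 7, 7, 7, 6, 6, 1]; 15 cycles in total.
15 cycles on 377: each ℓ→(−1)^(ℓ−1), product (−1)^362 = +1.
(368|377)_J = +1 (Zolotarev's lemma cross-check).

+1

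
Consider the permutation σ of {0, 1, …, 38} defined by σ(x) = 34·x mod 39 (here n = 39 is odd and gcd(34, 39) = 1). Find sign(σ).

Trace 1: π^k(1) = [1, 34, 25, 31] for k=0..3.
Decompose π into cycles: lengths [4, 4, 4, 4, 4, 4, 4, 4, 4, 1, 1, 1] (12 cycles, including the fixed point 0).
39 − 12 = 27 transpositions; sign(π) = (−1)^27 = -1.
Via Zolotarev, sign(π_{34}) = (34|39) = -1.

-1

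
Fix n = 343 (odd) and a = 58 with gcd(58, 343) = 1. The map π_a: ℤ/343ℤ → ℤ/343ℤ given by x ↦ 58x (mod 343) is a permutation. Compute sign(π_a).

+1

Orbit of 93 under x↦58x: [93, 249, 36, 30, 25, 78, 65]… (length divides ord_343(58)).
Cycle type of π: 147×2 + 21×2 + 3×2 + 1; total 7 cycles.
sign(π) = (−1)^{n − #cycles} = (−1)^{343−7} = (−1)^336 = +1.
(58|343)_J = +1 (Zolotarev's lemma cross-check).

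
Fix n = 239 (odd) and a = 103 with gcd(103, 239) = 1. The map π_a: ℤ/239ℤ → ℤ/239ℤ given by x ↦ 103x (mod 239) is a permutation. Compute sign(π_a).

Orbit of 232 under x↦103x: [232, 235, 66, 106, 163, 59, 102]… (length divides ord_239(103)).
π_103 has 2 disjoint cycles with lengths [238, 1] on {0,…,238}.
239 − 2 = 237 transpositions; sign(π) = (−1)^237 = -1.
Via Zolotarev, sign(π_{103}) = (103|239) = -1.

-1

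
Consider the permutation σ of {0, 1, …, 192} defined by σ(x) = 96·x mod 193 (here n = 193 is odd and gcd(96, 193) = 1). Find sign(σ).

Orbit of 96 under x↦96x: [96, 145, 24, 181, 6, 190, 98]… (length divides ord_193(96)).
Cycle lengths of π_96 on ℤ/193ℤ: [96, 96, 1]; 3 cycles in total.
sign(π) = (−1)^{n − #cycles} = (−1)^{193−3} = (−1)^190 = +1.
Zolotarev: (96|193) = +1, matching the cycle-count sign.

+1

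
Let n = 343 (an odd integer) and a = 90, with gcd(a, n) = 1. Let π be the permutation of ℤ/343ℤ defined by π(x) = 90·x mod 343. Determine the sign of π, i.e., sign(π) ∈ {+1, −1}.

Trace 1: π^k(1) = [1, 90, 211, 125, 274, 307, 190] for k=0..6.
Cycle lengths of π_90 on ℤ/343ℤ: [98, 98, 98, 14, 14, 14, 2, 2, 2, 1]; 10 cycles in total.
With 10 cycles on 343 points, sign = (−1)^{343−10} = -1.
The Jacobi symbol (90|343) = -1 (Zolotarev) agrees.

-1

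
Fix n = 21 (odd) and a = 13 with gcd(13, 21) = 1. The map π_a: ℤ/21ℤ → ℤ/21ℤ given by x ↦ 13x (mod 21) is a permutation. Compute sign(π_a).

-1

Orbit of 1 under x↦13x: [1, 13]… (length divides ord_21(13)).
Decompose π into cycles: lengths [2, 2, 2, 2, 2, 2, 2, 2, 2, 1, 1, 1] (12 cycles, including the fixed point 0).
With 12 cycles on 21 points, sign = (−1)^{21−12} = -1.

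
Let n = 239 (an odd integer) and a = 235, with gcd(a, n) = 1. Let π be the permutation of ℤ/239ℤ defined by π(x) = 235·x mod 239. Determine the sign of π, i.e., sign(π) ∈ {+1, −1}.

Orbit of 71 under x↦235x: [71, 194, 180, 236, 12, 191, 192]… (length divides ord_239(235)).
Decompose π into cycles: lengths [238, 1] (2 cycles, including the fixed point 0).
2 cycles on 239: each ℓ→(−1)^(ℓ−1), product (−1)^237 = -1.

-1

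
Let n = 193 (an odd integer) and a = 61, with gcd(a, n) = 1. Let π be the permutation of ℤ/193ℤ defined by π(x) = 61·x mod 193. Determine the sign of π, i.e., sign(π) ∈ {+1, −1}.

-1

Start at x=42: 42 → 53 → 145 → 160 → 110 → 148 → 150 → … (one orbit).
The orbit structure of x ↦ 61x mod 193: 2 orbits of sizes [192, 1].
2 cycles on 193: each ℓ→(−1)^(ℓ−1), product (−1)^191 = -1.
(61|193)_J = -1 (Zolotarev's lemma cross-check).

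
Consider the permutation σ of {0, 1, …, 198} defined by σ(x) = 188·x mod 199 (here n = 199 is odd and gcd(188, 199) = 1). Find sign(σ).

Orbit of 103 under x↦188x: [103, 61, 125, 18, 1, 188, 121]… (length divides ord_199(188)).
Decompose π into cycles: lengths [11, 11, 11, 11, 11, 11, 11, 11, 11, 11, 11, 11, 11, 11, 11, 11, 11, 11, 1] (19 cycles, including the fixed point 0).
n − c = 199 − 19 = 180; sign = (−1)^180 = +1.
Check: (188/199) = +1 by Zolotarev.

+1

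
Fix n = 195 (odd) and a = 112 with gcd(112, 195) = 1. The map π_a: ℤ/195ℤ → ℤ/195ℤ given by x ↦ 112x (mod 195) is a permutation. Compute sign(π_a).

Start at x=64: 64 → 148 → 1 → 112 → 64 (one orbit).
Decompose π into cycles: lengths [4, 4, 4, 4, 4, 4, 4, 4, 4, 4, 4, 4, 4, 4, 4, 4, 4, 4, 4, 4, 4, 4, 4, 4, 4, 4, 4, 4, 4, 4, 4, 4, 4, 4, 4, 4, 4, 4, 4, 4, 4, 4, 4, 4, 4, 4, 4, 4, 1, 1, 1] (51 cycles, including the fixed point 0).
51 cycles on 195: each ℓ→(−1)^(ℓ−1), product (−1)^144 = +1.

+1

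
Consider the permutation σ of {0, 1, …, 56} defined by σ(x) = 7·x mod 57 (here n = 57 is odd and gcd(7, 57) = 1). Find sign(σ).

Orbit of 1 under x↦7x: [1, 7, 49]… (length divides ord_57(7)).
Cycle lengths of π_7 on ℤ/57ℤ: [3, 3, 3, 3, 3, 3, 3, 3, 3, 3, 3, 3, 3, 3, 3, 3, 3, 3, 1, 1, 1]; 21 cycles in total.
57 − 21 = 36 transpositions; sign(π) = (−1)^36 = +1.
Check: (7/57) = +1 by Zolotarev.

+1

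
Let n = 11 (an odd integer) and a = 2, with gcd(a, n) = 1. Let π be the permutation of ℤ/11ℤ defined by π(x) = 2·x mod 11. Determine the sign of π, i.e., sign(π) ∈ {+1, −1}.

Trace 10: π^k(10) = [10, 9, 7, 3, 6, 1, 2] for k=0..6.
Decompose π into cycles: lengths [10, 1] (2 cycles, including the fixed point 0).
Σ(ℓ_i−1) = 11−2 = 9; sign = (−1)^9 = -1.
The Jacobi symbol (2|11) = -1 (Zolotarev) agrees.

-1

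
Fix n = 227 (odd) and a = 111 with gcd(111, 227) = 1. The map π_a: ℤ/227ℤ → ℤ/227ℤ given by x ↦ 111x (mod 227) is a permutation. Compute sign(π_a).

Trace 73: π^k(73) = [73, 158, 59, 193, 85, 128, 134] for k=0..6.
Cycle lengths of π_111 on ℤ/227ℤ: [226, 1]; 2 cycles in total.
2 cycles on 227: each ℓ→(−1)^(ℓ−1), product (−1)^225 = -1.
Via Zolotarev, sign(π_{111}) = (111|227) = -1.

-1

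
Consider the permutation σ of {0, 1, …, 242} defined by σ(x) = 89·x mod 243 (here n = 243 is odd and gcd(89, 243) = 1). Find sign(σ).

-1

Orbit of 125 under x↦89x: [125, 190, 143, 91, 80, 73, 179]… (length divides ord_243(89)).
Cycle type of π: 54×3 + 18×3 + 6×3 + 2×4 + 1; total 14 cycles.
With 14 cycles on 243 points, sign = (−1)^{243−14} = -1.
(89|243)_J = -1 (Zolotarev's lemma cross-check).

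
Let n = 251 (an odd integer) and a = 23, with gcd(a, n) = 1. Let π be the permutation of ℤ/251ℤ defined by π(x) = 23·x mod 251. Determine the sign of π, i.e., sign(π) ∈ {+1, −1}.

Trace 196: π^k(196) = [196, 241, 21, 232, 65, 240, 249] for k=0..6.
3 cycles of lengths [125, 125, 1].
Σ(ℓ_i−1) = 251−3 = 248; sign = (−1)^248 = +1.

+1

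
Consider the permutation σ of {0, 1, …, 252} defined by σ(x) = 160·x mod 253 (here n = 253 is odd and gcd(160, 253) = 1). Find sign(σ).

+1

Orbit of 252 under x↦160x: [252, 93, 206, 70, 68, 1, 160]… (length divides ord_253(160)).
Decompose π into cycles: lengths [10, 10, 10, 10, 10, 10, 10, 10, 10, 10, 10, 10, 10, 10, 10, 10, 10, 10, 10, 10, 10, 10, 10, 2, 2, 2, 2, 2, 2, 2, 2, 2, 2, 2, 1] (35 cycles, including the fixed point 0).
With 35 cycles on 253 points, sign = (−1)^{253−35} = +1.
Zolotarev: (160|253) = +1, matching the cycle-count sign.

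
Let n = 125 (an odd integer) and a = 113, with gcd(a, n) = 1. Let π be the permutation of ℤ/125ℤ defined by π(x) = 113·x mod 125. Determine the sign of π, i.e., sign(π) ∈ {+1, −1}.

-1

Orbit of 101 under x↦113x: [101, 38, 44, 97, 86, 93, 9]… (length divides ord_125(113)).
π_113 has 4 disjoint cycles with lengths [100, 20, 4, 1] on {0,…,124}.
sign(π) = (−1)^{n − #cycles} = (−1)^{125−4} = (−1)^121 = -1.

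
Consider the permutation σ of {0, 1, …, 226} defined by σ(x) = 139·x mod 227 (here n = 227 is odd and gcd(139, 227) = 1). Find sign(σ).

+1

Start at x=77: 77 → 34 → 186 → 203 → 69 → 57 → 205 → … (one orbit).
π_139 has 3 disjoint cycles with lengths [113, 113, 1] on {0,…,226}.
sign(π) = (−1)^{n − #cycles} = (−1)^{227−3} = (−1)^224 = +1.
Check: (139/227) = +1 by Zolotarev.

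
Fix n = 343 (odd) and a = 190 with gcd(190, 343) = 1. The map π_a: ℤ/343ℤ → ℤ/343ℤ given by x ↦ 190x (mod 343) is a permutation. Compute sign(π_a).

Start at x=302: 302 → 99 → 288 → 183 → 127 → 120 → 162 → … (one orbit).
19 cycles of lengths [49, 49, 49, 49, 49, 49, 7, 7, 7, 7, 7, 7, 1, 1, 1, 1, 1, 1, 1].
19 cycles on 343: each ℓ→(−1)^(ℓ−1), product (−1)^324 = +1.
The Jacobi symbol (190|343) = +1 (Zolotarev) agrees.

+1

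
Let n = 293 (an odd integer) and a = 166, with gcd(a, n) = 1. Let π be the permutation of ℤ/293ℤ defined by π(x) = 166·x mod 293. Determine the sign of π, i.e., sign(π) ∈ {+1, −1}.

Trace 227: π^k(227) = [227, 178, 248, 148, 249, 21, 263] for k=0..6.
Cycle lengths of π_166 on ℤ/293ℤ: [292, 1]; 2 cycles in total.
293 − 2 = 291 transpositions; sign(π) = (−1)^291 = -1.

-1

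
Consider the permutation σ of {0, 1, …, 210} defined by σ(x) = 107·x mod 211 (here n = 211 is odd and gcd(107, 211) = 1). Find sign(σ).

+1

Start at x=71: 71 → 1 → 107 → 55 → 188 → 71 (one orbit).
43 cycles of lengths [5, 5, 5, 5, 5, 5, 5, 5, 5, 5, 5, 5, 5, 5, 5, 5, 5, 5, 5, 5, 5, 5, 5, 5, 5, 5, 5, 5, 5, 5, 5, 5, 5, 5, 5, 5, 5, 5, 5, 5, 5, 5, 1].
43 cycles on 211: each ℓ→(−1)^(ℓ−1), product (−1)^168 = +1.
Via Zolotarev, sign(π_{107}) = (107|211) = +1.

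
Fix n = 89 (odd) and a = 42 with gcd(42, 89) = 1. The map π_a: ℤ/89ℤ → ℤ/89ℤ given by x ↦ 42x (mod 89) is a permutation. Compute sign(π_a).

Start at x=55: 55 → 85 → 10 → 64 → 18 → 44 → 68 → … (one orbit).
3 cycles of lengths [44, 44, 1].
With 3 cycles on 89 points, sign = (−1)^{89−3} = +1.
The Jacobi symbol (42|89) = +1 (Zolotarev) agrees.

+1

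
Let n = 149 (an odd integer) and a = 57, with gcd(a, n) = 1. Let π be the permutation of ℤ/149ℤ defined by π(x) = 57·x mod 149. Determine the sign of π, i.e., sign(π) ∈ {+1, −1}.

Start at x=35: 35 → 58 → 28 → 106 → 82 → 55 → 6 → … (one orbit).
Cycle lengths of π_57 on ℤ/149ℤ: [148, 1]; 2 cycles in total.
sign(π) = (−1)^{n − #cycles} = (−1)^{149−2} = (−1)^147 = -1.
Zolotarev: (57|149) = -1, matching the cycle-count sign.

-1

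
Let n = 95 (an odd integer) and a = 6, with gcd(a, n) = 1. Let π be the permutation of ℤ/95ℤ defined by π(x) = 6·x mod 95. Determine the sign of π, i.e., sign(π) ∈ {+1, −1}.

+1

Orbit of 66 under x↦6x: [66, 16, 1, 6, 36, 26, 61]… (length divides ord_95(6)).
Decompose π into cycles: lengths [9, 9, 9, 9, 9, 9, 9, 9, 9, 9, 1, 1, 1, 1, 1] (15 cycles, including the fixed point 0).
sign(π) = (−1)^{n − #cycles} = (−1)^{95−15} = (−1)^80 = +1.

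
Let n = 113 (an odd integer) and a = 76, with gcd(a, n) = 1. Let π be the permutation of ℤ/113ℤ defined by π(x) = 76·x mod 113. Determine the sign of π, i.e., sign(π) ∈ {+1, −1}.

-1

Start at x=108: 108 → 72 → 48 → 32 → 59 → 77 → 89 → … (one orbit).
2 cycles of lengths [112, 1].
2 cycles on 113: each ℓ→(−1)^(ℓ−1), product (−1)^111 = -1.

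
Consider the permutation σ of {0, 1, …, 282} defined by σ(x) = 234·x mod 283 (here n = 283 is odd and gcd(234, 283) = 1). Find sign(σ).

-1

Start at x=108: 108 → 85 → 80 → 42 → 206 → 94 → 205 → … (one orbit).
Cycle type of π: 282 + 1; total 2 cycles.
With 2 cycles on 283 points, sign = (−1)^{283−2} = -1.
Via Zolotarev, sign(π_{234}) = (234|283) = -1.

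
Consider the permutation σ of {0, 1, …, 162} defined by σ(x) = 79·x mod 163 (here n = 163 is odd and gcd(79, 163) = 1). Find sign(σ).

-1

Orbit of 148 under x↦79x: [148, 119, 110, 51, 117, 115, 120]… (length divides ord_163(79)).
Cycle lengths of π_79 on ℤ/163ℤ: [162, 1]; 2 cycles in total.
Σ(ℓ_i−1) = 163−2 = 161; sign = (−1)^161 = -1.
(79|163)_J = -1 (Zolotarev's lemma cross-check).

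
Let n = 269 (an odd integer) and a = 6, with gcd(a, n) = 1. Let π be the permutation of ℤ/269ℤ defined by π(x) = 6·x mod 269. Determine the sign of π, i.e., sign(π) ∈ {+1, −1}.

+1

Trace 189: π^k(189) = [189, 58, 79, 205, 154, 117, 164] for k=0..6.
π_6 has 3 disjoint cycles with lengths [134, 134, 1] on {0,…,268}.
n − c = 269 − 3 = 266; sign = (−1)^266 = +1.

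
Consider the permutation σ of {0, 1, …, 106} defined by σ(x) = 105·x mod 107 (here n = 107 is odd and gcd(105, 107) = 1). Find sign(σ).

+1

Trace 44: π^k(44) = [44, 19, 69, 76, 62, 90, 34] for k=0..6.
Cycle lengths of π_105 on ℤ/107ℤ: [53, 53, 1]; 3 cycles in total.
3 cycles on 107: each ℓ→(−1)^(ℓ−1), product (−1)^104 = +1.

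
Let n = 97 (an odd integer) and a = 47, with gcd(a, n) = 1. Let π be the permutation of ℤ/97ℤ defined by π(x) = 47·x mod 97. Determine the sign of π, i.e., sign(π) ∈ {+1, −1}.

+1

Start at x=1: 1 → 47 → 75 → 33 → 96 → 50 → 22 → … (one orbit).
π_47 has 13 disjoint cycles with lengths [8, 8, 8, 8, 8, 8, 8, 8, 8, 8, 8, 8, 1] on {0,…,96}.
n − c = 97 − 13 = 84; sign = (−1)^84 = +1.
Zolotarev: (47|97) = +1, matching the cycle-count sign.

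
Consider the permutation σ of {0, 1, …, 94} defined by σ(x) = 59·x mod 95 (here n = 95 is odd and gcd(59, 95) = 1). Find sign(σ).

Trace 29: π^k(29) = [29, 1, 59, 61, 84, 16, 89] for k=0..6.
Cycle lengths of π_59 on ℤ/95ℤ: [18, 18, 18, 18, 18, 2, 2, 1]; 8 cycles in total.
sign(π) = (−1)^{n − #cycles} = (−1)^{95−8} = (−1)^87 = -1.

-1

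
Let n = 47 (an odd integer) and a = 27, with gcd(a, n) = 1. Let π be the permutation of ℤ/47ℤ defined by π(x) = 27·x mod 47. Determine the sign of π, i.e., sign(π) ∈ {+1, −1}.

Orbit of 32 under x↦27x: [32, 18, 16, 9, 8, 28, 4]… (length divides ord_47(27)).
3 cycles of lengths [23, 23, 1].
n − c = 47 − 3 = 44; sign = (−1)^44 = +1.

+1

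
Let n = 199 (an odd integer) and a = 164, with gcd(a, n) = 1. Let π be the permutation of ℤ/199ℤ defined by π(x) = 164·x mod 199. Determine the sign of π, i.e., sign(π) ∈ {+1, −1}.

-1

Start at x=131: 131 → 191 → 81 → 150 → 123 → 73 → 32 → … (one orbit).
The orbit structure of x ↦ 164x mod 199: 2 orbits of sizes [198, 1].
sign(π) = (−1)^{n − #cycles} = (−1)^{199−2} = (−1)^197 = -1.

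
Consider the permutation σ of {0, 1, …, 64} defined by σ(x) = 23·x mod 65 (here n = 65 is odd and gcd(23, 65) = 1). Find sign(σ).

-1

Orbit of 23 under x↦23x: [23, 9, 12, 16, 43, 14, 62]… (length divides ord_65(23)).
Decompose π into cycles: lengths [12, 12, 12, 12, 6, 6, 4, 1] (8 cycles, including the fixed point 0).
Σ(ℓ_i−1) = 65−8 = 57; sign = (−1)^57 = -1.
Zolotarev: (23|65) = -1, matching the cycle-count sign.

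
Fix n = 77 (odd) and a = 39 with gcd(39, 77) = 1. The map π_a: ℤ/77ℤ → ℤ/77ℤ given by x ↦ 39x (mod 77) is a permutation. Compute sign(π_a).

-1

Start at x=58: 58 → 29 → 53 → 65 → 71 → 74 → 37 → … (one orbit).
Cycle type of π: 30×2 + 10 + 3×2 + 1; total 6 cycles.
n − c = 77 − 6 = 71; sign = (−1)^71 = -1.
Via Zolotarev, sign(π_{39}) = (39|77) = -1.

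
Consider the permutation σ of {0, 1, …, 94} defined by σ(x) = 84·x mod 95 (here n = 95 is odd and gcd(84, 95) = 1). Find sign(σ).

-1

Trace 94: π^k(94) = [94, 11, 69, 1, 84, 26] for k=0..5.
Cycle lengths of π_84 on ℤ/95ℤ: [6, 6, 6, 6, 6, 6, 6, 6, 6, 6, 6, 6, 6, 6, 6, 2, 2, 1]; 18 cycles in total.
With 18 cycles on 95 points, sign = (−1)^{95−18} = -1.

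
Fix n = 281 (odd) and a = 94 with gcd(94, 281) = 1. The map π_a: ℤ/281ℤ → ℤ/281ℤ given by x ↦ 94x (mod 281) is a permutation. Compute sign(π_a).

Orbit of 200 under x↦94x: [200, 254, 272, 278, 280, 187, 156]… (length divides ord_281(94)).
Cycle type of π: 280 + 1; total 2 cycles.
sign(π) = (−1)^{n − #cycles} = (−1)^{281−2} = (−1)^279 = -1.

-1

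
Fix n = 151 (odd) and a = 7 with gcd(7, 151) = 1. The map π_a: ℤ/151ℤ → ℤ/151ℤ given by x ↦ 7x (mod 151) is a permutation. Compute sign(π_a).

-1

Trace 15: π^k(15) = [15, 105, 131, 11, 77, 86, 149] for k=0..6.
Decompose π into cycles: lengths [150, 1] (2 cycles, including the fixed point 0).
151 − 2 = 149 transpositions; sign(π) = (−1)^149 = -1.
Check: (7/151) = -1 by Zolotarev.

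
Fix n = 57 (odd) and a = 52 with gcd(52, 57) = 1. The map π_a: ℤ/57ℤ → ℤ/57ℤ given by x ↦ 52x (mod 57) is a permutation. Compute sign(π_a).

-1

Trace 4: π^k(4) = [4, 37, 43, 13, 49, 40, 28] for k=0..6.
6 cycles of lengths [18, 18, 18, 1, 1, 1].
n − c = 57 − 6 = 51; sign = (−1)^51 = -1.
(52|57)_J = -1 (Zolotarev's lemma cross-check).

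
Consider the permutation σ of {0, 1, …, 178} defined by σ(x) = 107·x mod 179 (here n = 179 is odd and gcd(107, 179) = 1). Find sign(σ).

Start at x=67: 67 → 9 → 68 → 116 → 61 → 83 → 110 → … (one orbit).
π_107 has 3 disjoint cycles with lengths [89, 89, 1] on {0,…,178}.
n − c = 179 − 3 = 176; sign = (−1)^176 = +1.

+1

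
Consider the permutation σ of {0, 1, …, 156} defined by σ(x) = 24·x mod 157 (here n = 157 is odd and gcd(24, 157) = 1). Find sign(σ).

-1

Start at x=13: 13 → 155 → 109 → 104 → 141 → 87 → 47 → … (one orbit).
Cycle lengths of π_24 on ℤ/157ℤ: [156, 1]; 2 cycles in total.
With 2 cycles on 157 points, sign = (−1)^{157−2} = -1.
(24|157)_J = -1 (Zolotarev's lemma cross-check).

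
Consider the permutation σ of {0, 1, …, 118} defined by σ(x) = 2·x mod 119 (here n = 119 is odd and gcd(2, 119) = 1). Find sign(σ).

Trace 4: π^k(4) = [4, 8, 16, 32, 64, 9, 18] for k=0..6.
The orbit structure of x ↦ 2x mod 119: 9 orbits of sizes [24, 24, 24, 24, 8, 8, 3, 3, 1].
With 9 cycles on 119 points, sign = (−1)^{119−9} = +1.
The Jacobi symbol (2|119) = +1 (Zolotarev) agrees.

+1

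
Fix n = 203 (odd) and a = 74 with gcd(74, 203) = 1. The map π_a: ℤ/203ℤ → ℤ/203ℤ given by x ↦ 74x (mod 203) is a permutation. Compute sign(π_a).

+1

Orbit of 190 under x↦74x: [190, 53, 65, 141, 81, 107, 1]… (length divides ord_203(74)).
The orbit structure of x ↦ 74x mod 203: 15 orbits of sizes [21, 21, 21, 21, 21, 21, 21, 21, 7, 7, 7, 7, 3, 3, 1].
15 cycles on 203: each ℓ→(−1)^(ℓ−1), product (−1)^188 = +1.
Check: (74/203) = +1 by Zolotarev.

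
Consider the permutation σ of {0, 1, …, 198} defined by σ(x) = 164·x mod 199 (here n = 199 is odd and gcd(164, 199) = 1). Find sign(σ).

-1

Start at x=127: 127 → 132 → 156 → 112 → 60 → 89 → 69 → … (one orbit).
2 cycles of lengths [198, 1].
sign(π) = (−1)^{n − #cycles} = (−1)^{199−2} = (−1)^197 = -1.
Check: (164/199) = -1 by Zolotarev.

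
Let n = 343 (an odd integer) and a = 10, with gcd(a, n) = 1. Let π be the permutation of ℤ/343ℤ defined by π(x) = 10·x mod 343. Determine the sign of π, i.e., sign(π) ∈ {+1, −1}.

-1

Trace 289: π^k(289) = [289, 146, 88, 194, 225, 192, 205] for k=0..6.
Decompose π into cycles: lengths [294, 42, 6, 1] (4 cycles, including the fixed point 0).
With 4 cycles on 343 points, sign = (−1)^{343−4} = -1.
The Jacobi symbol (10|343) = -1 (Zolotarev) agrees.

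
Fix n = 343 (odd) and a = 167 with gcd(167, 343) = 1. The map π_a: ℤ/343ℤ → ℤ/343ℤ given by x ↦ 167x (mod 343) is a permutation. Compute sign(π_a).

Trace 160: π^k(160) = [160, 309, 153, 169, 97, 78, 335] for k=0..6.
Cycle type of π: 98×3 + 14×3 + 2×3 + 1; total 10 cycles.
sign(π) = (−1)^{n − #cycles} = (−1)^{343−10} = (−1)^333 = -1.
Zolotarev: (167|343) = -1, matching the cycle-count sign.

-1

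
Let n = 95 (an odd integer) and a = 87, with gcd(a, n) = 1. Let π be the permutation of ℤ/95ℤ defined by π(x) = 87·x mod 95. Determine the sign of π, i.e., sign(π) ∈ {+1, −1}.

-1

Start at x=68: 68 → 26 → 77 → 49 → 83 → 1 → 87 → … (one orbit).
Decompose π into cycles: lengths [12, 12, 12, 12, 12, 12, 4, 3, 3, 3, 3, 3, 3, 1] (14 cycles, including the fixed point 0).
95 − 14 = 81 transpositions; sign(π) = (−1)^81 = -1.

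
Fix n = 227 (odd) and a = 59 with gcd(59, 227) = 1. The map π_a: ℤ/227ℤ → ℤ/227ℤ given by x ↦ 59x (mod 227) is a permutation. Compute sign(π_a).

+1

Trace 155: π^k(155) = [155, 65, 203, 173, 219, 209, 73] for k=0..6.
Cycle type of π: 113×2 + 1; total 3 cycles.
3 cycles on 227: each ℓ→(−1)^(ℓ−1), product (−1)^224 = +1.
The Jacobi symbol (59|227) = +1 (Zolotarev) agrees.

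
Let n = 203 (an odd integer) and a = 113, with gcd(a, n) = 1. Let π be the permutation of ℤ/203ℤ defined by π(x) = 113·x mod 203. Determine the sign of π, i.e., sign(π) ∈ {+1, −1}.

-1

Trace 190: π^k(190) = [190, 155, 57, 148, 78, 85, 64] for k=0..6.
Cycle lengths of π_113 on ℤ/203ℤ: [28, 28, 28, 28, 28, 28, 28, 1, 1, 1, 1, 1, 1, 1]; 14 cycles in total.
n − c = 203 − 14 = 189; sign = (−1)^189 = -1.
Via Zolotarev, sign(π_{113}) = (113|203) = -1.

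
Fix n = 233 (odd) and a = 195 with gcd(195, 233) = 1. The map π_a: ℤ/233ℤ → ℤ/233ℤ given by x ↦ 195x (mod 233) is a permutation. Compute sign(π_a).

+1

Trace 117: π^k(117) = [117, 214, 23, 58, 126, 105, 204] for k=0..6.
The orbit structure of x ↦ 195x mod 233: 5 orbits of sizes [58, 58, 58, 58, 1].
sign(π) = (−1)^{n − #cycles} = (−1)^{233−5} = (−1)^228 = +1.
Check: (195/233) = +1 by Zolotarev.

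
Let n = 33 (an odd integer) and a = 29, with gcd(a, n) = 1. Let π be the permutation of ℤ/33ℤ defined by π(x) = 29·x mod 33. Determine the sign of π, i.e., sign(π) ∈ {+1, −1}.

+1

Start at x=4: 4 → 17 → 31 → 8 → 1 → 29 → 16 → … (one orbit).
5 cycles of lengths [10, 10, 10, 2, 1].
33 − 5 = 28 transpositions; sign(π) = (−1)^28 = +1.
Via Zolotarev, sign(π_{29}) = (29|33) = +1.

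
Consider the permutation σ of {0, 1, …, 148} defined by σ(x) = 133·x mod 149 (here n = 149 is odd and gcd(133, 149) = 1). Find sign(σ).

+1

Orbit of 61 under x↦133x: [61, 67, 120, 17, 26, 31, 100]… (length divides ord_149(133)).
The orbit structure of x ↦ 133x mod 149: 3 orbits of sizes [74, 74, 1].
Σ(ℓ_i−1) = 149−3 = 146; sign = (−1)^146 = +1.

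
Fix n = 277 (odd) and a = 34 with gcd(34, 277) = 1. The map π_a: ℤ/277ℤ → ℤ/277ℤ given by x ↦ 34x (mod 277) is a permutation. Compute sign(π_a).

Orbit of 241 under x↦34x: [241, 161, 211, 249, 156, 41, 9]… (length divides ord_277(34)).
The orbit structure of x ↦ 34x mod 277: 3 orbits of sizes [138, 138, 1].
277 − 3 = 274 transpositions; sign(π) = (−1)^274 = +1.

+1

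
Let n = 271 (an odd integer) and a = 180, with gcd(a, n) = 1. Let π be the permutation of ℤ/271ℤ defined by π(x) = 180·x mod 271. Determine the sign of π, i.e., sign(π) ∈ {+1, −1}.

Orbit of 63 under x↦180x: [63, 229, 28, 162, 163, 72, 223]… (length divides ord_271(180)).
π_180 has 3 disjoint cycles with lengths [135, 135, 1] on {0,…,270}.
n − c = 271 − 3 = 268; sign = (−1)^268 = +1.
Check: (180/271) = +1 by Zolotarev.

+1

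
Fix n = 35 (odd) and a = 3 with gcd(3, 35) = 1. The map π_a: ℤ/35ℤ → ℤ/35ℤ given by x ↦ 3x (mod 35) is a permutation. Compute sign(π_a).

Start at x=16: 16 → 13 → 4 → 12 → 1 → 3 → 9 → … (one orbit).
5 cycles of lengths [12, 12, 6, 4, 1].
5 cycles on 35: each ℓ→(−1)^(ℓ−1), product (−1)^30 = +1.

+1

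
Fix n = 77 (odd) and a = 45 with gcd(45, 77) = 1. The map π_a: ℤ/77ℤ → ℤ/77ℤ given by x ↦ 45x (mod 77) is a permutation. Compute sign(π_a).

-1

Trace 12: π^k(12) = [12, 1, 45, 23, 34, 67] for k=0..5.
Cycle lengths of π_45 on ℤ/77ℤ: [6, 6, 6, 6, 6, 6, 6, 6, 6, 6, 6, 1, 1, 1, 1, 1, 1, 1, 1, 1, 1, 1]; 22 cycles in total.
77 − 22 = 55 transpositions; sign(π) = (−1)^55 = -1.
Zolotarev: (45|77) = -1, matching the cycle-count sign.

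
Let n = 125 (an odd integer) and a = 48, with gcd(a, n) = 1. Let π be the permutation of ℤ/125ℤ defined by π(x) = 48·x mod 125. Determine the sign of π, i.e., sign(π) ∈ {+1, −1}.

Orbit of 118 under x↦48x: [118, 39, 122, 106, 88, 99, 2]… (length divides ord_125(48)).
Decompose π into cycles: lengths [100, 20, 4, 1] (4 cycles, including the fixed point 0).
n − c = 125 − 4 = 121; sign = (−1)^121 = -1.
(48|125)_J = -1 (Zolotarev's lemma cross-check).

-1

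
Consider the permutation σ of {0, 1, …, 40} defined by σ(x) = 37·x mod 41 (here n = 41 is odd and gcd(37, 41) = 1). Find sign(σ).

Trace 1: π^k(1) = [1, 37, 16, 18, 10] for k=0..4.
Cycle type of π: 5×8 + 1; total 9 cycles.
sign(π) = (−1)^{n − #cycles} = (−1)^{41−9} = (−1)^32 = +1.
Zolotarev: (37|41) = +1, matching the cycle-count sign.

+1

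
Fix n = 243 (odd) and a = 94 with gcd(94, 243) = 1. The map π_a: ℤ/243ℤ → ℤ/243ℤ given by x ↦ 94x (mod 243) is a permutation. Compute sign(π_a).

+1

Orbit of 112 under x↦94x: [112, 79, 136, 148, 61, 145, 22]… (length divides ord_243(94)).
The orbit structure of x ↦ 94x mod 243: 11 orbits of sizes [81, 81, 27, 27, 9, 9, 3, 3, 1, 1, 1].
11 cycles on 243: each ℓ→(−1)^(ℓ−1), product (−1)^232 = +1.
(94|243)_J = +1 (Zolotarev's lemma cross-check).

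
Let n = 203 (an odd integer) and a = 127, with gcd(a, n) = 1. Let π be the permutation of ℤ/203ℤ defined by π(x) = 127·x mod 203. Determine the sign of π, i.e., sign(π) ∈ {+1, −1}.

-1

Trace 43: π^k(43) = [43, 183, 99, 190, 176, 22, 155] for k=0..6.
π_127 has 14 disjoint cycles with lengths [28, 28, 28, 28, 28, 28, 28, 1, 1, 1, 1, 1, 1, 1] on {0,…,202}.
With 14 cycles on 203 points, sign = (−1)^{203−14} = -1.
Zolotarev: (127|203) = -1, matching the cycle-count sign.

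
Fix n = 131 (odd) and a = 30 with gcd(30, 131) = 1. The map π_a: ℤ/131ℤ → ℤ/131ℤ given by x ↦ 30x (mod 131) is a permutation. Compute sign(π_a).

Trace 42: π^k(42) = [42, 81, 72, 64, 86, 91, 110] for k=0..6.
Cycle lengths of π_30 on ℤ/131ℤ: [130, 1]; 2 cycles in total.
n − c = 131 − 2 = 129; sign = (−1)^129 = -1.
Via Zolotarev, sign(π_{30}) = (30|131) = -1.

-1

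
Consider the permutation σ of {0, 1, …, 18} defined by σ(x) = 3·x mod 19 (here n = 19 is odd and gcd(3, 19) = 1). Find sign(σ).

Orbit of 1 under x↦3x: [1, 3, 9, 8, 5, 15, 7]… (length divides ord_19(3)).
π_3 has 2 disjoint cycles with lengths [18, 1] on {0,…,18}.
With 2 cycles on 19 points, sign = (−1)^{19−2} = -1.
(3|19)_J = -1 (Zolotarev's lemma cross-check).

-1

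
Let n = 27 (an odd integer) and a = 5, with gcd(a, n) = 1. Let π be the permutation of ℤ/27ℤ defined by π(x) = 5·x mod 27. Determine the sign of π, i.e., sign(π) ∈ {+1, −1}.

Start at x=5: 5 → 25 → 17 → 4 → 20 → 19 → 14 → … (one orbit).
π_5 has 4 disjoint cycles with lengths [18, 6, 2, 1] on {0,…,26}.
4 cycles on 27: each ℓ→(−1)^(ℓ−1), product (−1)^23 = -1.

-1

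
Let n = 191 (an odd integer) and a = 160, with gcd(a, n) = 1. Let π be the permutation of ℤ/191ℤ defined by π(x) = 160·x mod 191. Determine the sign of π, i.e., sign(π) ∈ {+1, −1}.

+1

Start at x=30: 30 → 25 → 180 → 150 → 125 → 136 → 177 → … (one orbit).
Cycle lengths of π_160 on ℤ/191ℤ: [19, 19, 19, 19, 19, 19, 19, 19, 19, 19, 1]; 11 cycles in total.
191 − 11 = 180 transpositions; sign(π) = (−1)^180 = +1.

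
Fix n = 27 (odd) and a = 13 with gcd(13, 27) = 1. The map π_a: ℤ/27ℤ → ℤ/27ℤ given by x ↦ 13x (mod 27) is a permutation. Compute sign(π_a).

+1

Start at x=4: 4 → 25 → 1 → 13 → 7 → 10 → 22 → … (one orbit).
Cycle type of π: 9×2 + 3×2 + 1×3; total 7 cycles.
Σ(ℓ_i−1) = 27−7 = 20; sign = (−1)^20 = +1.
Check: (13/27) = +1 by Zolotarev.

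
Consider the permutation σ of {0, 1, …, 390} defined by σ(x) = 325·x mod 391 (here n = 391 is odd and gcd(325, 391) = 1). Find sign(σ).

Orbit of 239 under x↦325x: [239, 257, 242, 59, 16, 117, 98]… (length divides ord_391(325)).
The orbit structure of x ↦ 325x mod 391: 9 orbits of sizes [88, 88, 88, 88, 11, 11, 8, 8, 1].
Σ(ℓ_i−1) = 391−9 = 382; sign = (−1)^382 = +1.
Check: (325/391) = +1 by Zolotarev.

+1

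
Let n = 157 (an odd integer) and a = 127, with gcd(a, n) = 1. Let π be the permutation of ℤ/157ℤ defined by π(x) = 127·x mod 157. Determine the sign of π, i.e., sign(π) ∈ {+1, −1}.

+1

Trace 141: π^k(141) = [141, 9, 44, 93, 36, 19, 58] for k=0..6.
3 cycles of lengths [78, 78, 1].
n − c = 157 − 3 = 154; sign = (−1)^154 = +1.
(127|157)_J = +1 (Zolotarev's lemma cross-check).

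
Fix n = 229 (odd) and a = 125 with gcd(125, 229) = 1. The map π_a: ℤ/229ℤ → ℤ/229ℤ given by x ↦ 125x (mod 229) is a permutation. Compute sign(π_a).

Start at x=169: 169 → 57 → 26 → 44 → 4 → 42 → 212 → … (one orbit).
Decompose π into cycles: lengths [38, 38, 38, 38, 38, 38, 1] (7 cycles, including the fixed point 0).
Σ(ℓ_i−1) = 229−7 = 222; sign = (−1)^222 = +1.

+1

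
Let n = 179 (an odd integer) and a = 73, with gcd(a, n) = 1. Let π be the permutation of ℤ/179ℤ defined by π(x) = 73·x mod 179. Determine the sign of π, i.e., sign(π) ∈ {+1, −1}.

Start at x=56: 56 → 150 → 31 → 115 → 161 → 118 → 22 → … (one orbit).
2 cycles of lengths [178, 1].
Σ(ℓ_i−1) = 179−2 = 177; sign = (−1)^177 = -1.
(73|179)_J = -1 (Zolotarev's lemma cross-check).

-1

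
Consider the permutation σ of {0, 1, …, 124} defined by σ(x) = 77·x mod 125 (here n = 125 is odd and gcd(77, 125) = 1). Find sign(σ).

-1

Trace 112: π^k(112) = [112, 124, 48, 71, 92, 84, 93] for k=0..6.
Decompose π into cycles: lengths [100, 20, 4, 1] (4 cycles, including the fixed point 0).
sign(π) = (−1)^{n − #cycles} = (−1)^{125−4} = (−1)^121 = -1.
The Jacobi symbol (77|125) = -1 (Zolotarev) agrees.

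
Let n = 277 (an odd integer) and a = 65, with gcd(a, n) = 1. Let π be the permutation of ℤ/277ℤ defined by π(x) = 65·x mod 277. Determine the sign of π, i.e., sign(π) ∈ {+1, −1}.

-1

Trace 25: π^k(25) = [25, 240, 88, 180, 66, 135, 188] for k=0..6.
2 cycles of lengths [276, 1].
277 − 2 = 275 transpositions; sign(π) = (−1)^275 = -1.
The Jacobi symbol (65|277) = -1 (Zolotarev) agrees.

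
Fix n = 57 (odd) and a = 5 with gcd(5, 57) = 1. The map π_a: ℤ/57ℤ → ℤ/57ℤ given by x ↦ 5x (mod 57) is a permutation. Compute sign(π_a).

Trace 23: π^k(23) = [23, 1, 5, 25, 11, 55, 47] for k=0..6.
Decompose π into cycles: lengths [18, 18, 9, 9, 2, 1] (6 cycles, including the fixed point 0).
n − c = 57 − 6 = 51; sign = (−1)^51 = -1.
The Jacobi symbol (5|57) = -1 (Zolotarev) agrees.

-1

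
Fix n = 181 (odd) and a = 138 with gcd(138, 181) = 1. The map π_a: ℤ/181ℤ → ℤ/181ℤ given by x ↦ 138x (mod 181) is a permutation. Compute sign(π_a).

Start at x=39: 39 → 133 → 73 → 119 → 132 → 116 → 80 → … (one orbit).
Cycle type of π: 18×10 + 1; total 11 cycles.
n − c = 181 − 11 = 170; sign = (−1)^170 = +1.

+1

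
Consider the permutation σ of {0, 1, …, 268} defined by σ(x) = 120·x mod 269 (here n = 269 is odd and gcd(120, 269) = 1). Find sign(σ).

Start at x=52: 52 → 53 → 173 → 47 → 260 → 265 → 58 → … (one orbit).
Cycle type of π: 67×4 + 1; total 5 cycles.
sign(π) = (−1)^{n − #cycles} = (−1)^{269−5} = (−1)^264 = +1.
Via Zolotarev, sign(π_{120}) = (120|269) = +1.

+1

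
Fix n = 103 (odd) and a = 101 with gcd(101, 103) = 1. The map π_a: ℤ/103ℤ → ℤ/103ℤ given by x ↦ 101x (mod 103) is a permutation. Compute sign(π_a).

Start at x=87: 87 → 32 → 39 → 25 → 53 → 100 → 6 → … (one orbit).
π_101 has 2 disjoint cycles with lengths [102, 1] on {0,…,102}.
2 cycles on 103: each ℓ→(−1)^(ℓ−1), product (−1)^101 = -1.

-1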